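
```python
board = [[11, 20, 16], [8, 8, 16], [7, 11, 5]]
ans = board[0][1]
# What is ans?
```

board[0] = [11, 20, 16]. Taking column 1 of that row yields 20.

20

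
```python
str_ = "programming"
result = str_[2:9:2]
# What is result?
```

str_ has length 11. The slice str_[2:9:2] selects indices [2, 4, 6, 8] (2->'o', 4->'r', 6->'m', 8->'i'), giving 'ormi'.

'ormi'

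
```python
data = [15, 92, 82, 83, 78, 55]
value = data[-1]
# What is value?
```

data has length 6. Negative index -1 maps to positive index 6 + (-1) = 5. data[5] = 55.

55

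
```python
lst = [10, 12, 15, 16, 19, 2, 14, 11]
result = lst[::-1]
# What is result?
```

lst has length 8. The slice lst[::-1] selects indices [7, 6, 5, 4, 3, 2, 1, 0] (7->11, 6->14, 5->2, 4->19, 3->16, 2->15, 1->12, 0->10), giving [11, 14, 2, 19, 16, 15, 12, 10].

[11, 14, 2, 19, 16, 15, 12, 10]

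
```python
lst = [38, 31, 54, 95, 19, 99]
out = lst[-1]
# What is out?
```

lst has length 6. Negative index -1 maps to positive index 6 + (-1) = 5. lst[5] = 99.

99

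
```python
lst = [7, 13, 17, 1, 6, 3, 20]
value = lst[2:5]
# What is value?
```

lst has length 7. The slice lst[2:5] selects indices [2, 3, 4] (2->17, 3->1, 4->6), giving [17, 1, 6].

[17, 1, 6]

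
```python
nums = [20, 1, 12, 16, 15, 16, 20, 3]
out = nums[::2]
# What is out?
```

nums has length 8. The slice nums[::2] selects indices [0, 2, 4, 6] (0->20, 2->12, 4->15, 6->20), giving [20, 12, 15, 20].

[20, 12, 15, 20]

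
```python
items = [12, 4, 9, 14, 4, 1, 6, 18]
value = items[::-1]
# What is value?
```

items has length 8. The slice items[::-1] selects indices [7, 6, 5, 4, 3, 2, 1, 0] (7->18, 6->6, 5->1, 4->4, 3->14, 2->9, 1->4, 0->12), giving [18, 6, 1, 4, 14, 9, 4, 12].

[18, 6, 1, 4, 14, 9, 4, 12]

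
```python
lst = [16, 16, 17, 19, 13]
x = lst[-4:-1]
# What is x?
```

lst has length 5. The slice lst[-4:-1] selects indices [1, 2, 3] (1->16, 2->17, 3->19), giving [16, 17, 19].

[16, 17, 19]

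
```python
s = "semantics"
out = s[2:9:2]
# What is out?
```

s has length 9. The slice s[2:9:2] selects indices [2, 4, 6, 8] (2->'m', 4->'n', 6->'i', 8->'s'), giving 'mnis'.

'mnis'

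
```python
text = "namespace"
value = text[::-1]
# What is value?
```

text has length 9. The slice text[::-1] selects indices [8, 7, 6, 5, 4, 3, 2, 1, 0] (8->'e', 7->'c', 6->'a', 5->'p', 4->'s', 3->'e', 2->'m', 1->'a', 0->'n'), giving 'ecapseman'.

'ecapseman'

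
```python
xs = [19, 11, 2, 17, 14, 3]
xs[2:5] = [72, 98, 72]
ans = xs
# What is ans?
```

xs starts as [19, 11, 2, 17, 14, 3] (length 6). The slice xs[2:5] covers indices [2, 3, 4] with values [2, 17, 14]. Replacing that slice with [72, 98, 72] (same length) produces [19, 11, 72, 98, 72, 3].

[19, 11, 72, 98, 72, 3]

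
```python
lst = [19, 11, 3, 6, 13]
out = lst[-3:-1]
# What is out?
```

lst has length 5. The slice lst[-3:-1] selects indices [2, 3] (2->3, 3->6), giving [3, 6].

[3, 6]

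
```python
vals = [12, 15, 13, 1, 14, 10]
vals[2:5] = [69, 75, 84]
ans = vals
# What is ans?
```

vals starts as [12, 15, 13, 1, 14, 10] (length 6). The slice vals[2:5] covers indices [2, 3, 4] with values [13, 1, 14]. Replacing that slice with [69, 75, 84] (same length) produces [12, 15, 69, 75, 84, 10].

[12, 15, 69, 75, 84, 10]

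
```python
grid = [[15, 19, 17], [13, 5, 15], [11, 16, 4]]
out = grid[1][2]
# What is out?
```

grid[1] = [13, 5, 15]. Taking column 2 of that row yields 15.

15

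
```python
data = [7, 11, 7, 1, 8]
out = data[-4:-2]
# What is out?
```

data has length 5. The slice data[-4:-2] selects indices [1, 2] (1->11, 2->7), giving [11, 7].

[11, 7]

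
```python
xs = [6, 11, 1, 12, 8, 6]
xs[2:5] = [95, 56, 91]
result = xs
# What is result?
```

xs starts as [6, 11, 1, 12, 8, 6] (length 6). The slice xs[2:5] covers indices [2, 3, 4] with values [1, 12, 8]. Replacing that slice with [95, 56, 91] (same length) produces [6, 11, 95, 56, 91, 6].

[6, 11, 95, 56, 91, 6]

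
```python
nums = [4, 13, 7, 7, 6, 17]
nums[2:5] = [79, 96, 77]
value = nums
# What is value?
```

nums starts as [4, 13, 7, 7, 6, 17] (length 6). The slice nums[2:5] covers indices [2, 3, 4] with values [7, 7, 6]. Replacing that slice with [79, 96, 77] (same length) produces [4, 13, 79, 96, 77, 17].

[4, 13, 79, 96, 77, 17]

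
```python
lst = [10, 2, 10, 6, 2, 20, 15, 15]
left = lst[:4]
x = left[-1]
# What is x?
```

lst has length 8. The slice lst[:4] selects indices [0, 1, 2, 3] (0->10, 1->2, 2->10, 3->6), giving [10, 2, 10, 6]. So left = [10, 2, 10, 6]. Then left[-1] = 6.

6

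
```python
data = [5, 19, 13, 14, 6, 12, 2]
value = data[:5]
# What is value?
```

data has length 7. The slice data[:5] selects indices [0, 1, 2, 3, 4] (0->5, 1->19, 2->13, 3->14, 4->6), giving [5, 19, 13, 14, 6].

[5, 19, 13, 14, 6]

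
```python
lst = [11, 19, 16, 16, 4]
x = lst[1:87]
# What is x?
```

lst has length 5. The slice lst[1:87] selects indices [1, 2, 3, 4] (1->19, 2->16, 3->16, 4->4), giving [19, 16, 16, 4].

[19, 16, 16, 4]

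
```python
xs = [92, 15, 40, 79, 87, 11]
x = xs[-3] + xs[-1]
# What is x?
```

xs has length 6. Negative index -3 maps to positive index 6 + (-3) = 3. xs[3] = 79.
xs has length 6. Negative index -1 maps to positive index 6 + (-1) = 5. xs[5] = 11.
Sum: 79 + 11 = 90.

90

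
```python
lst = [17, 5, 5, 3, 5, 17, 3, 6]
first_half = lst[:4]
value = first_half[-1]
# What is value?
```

lst has length 8. The slice lst[:4] selects indices [0, 1, 2, 3] (0->17, 1->5, 2->5, 3->3), giving [17, 5, 5, 3]. So first_half = [17, 5, 5, 3]. Then first_half[-1] = 3.

3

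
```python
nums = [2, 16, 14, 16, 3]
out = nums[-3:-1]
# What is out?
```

nums has length 5. The slice nums[-3:-1] selects indices [2, 3] (2->14, 3->16), giving [14, 16].

[14, 16]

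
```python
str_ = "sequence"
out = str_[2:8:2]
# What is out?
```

str_ has length 8. The slice str_[2:8:2] selects indices [2, 4, 6] (2->'q', 4->'e', 6->'c'), giving 'qec'.

'qec'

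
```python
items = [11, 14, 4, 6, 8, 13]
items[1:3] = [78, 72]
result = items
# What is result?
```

items starts as [11, 14, 4, 6, 8, 13] (length 6). The slice items[1:3] covers indices [1, 2] with values [14, 4]. Replacing that slice with [78, 72] (same length) produces [11, 78, 72, 6, 8, 13].

[11, 78, 72, 6, 8, 13]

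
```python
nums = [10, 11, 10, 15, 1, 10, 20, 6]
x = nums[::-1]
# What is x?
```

nums has length 8. The slice nums[::-1] selects indices [7, 6, 5, 4, 3, 2, 1, 0] (7->6, 6->20, 5->10, 4->1, 3->15, 2->10, 1->11, 0->10), giving [6, 20, 10, 1, 15, 10, 11, 10].

[6, 20, 10, 1, 15, 10, 11, 10]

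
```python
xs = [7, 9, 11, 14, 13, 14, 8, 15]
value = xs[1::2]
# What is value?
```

xs has length 8. The slice xs[1::2] selects indices [1, 3, 5, 7] (1->9, 3->14, 5->14, 7->15), giving [9, 14, 14, 15].

[9, 14, 14, 15]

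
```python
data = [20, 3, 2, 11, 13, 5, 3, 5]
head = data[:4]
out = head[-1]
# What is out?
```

data has length 8. The slice data[:4] selects indices [0, 1, 2, 3] (0->20, 1->3, 2->2, 3->11), giving [20, 3, 2, 11]. So head = [20, 3, 2, 11]. Then head[-1] = 11.

11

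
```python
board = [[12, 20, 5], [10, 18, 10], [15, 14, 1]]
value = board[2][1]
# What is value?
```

board[2] = [15, 14, 1]. Taking column 1 of that row yields 14.

14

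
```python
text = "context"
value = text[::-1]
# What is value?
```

text has length 7. The slice text[::-1] selects indices [6, 5, 4, 3, 2, 1, 0] (6->'t', 5->'x', 4->'e', 3->'t', 2->'n', 1->'o', 0->'c'), giving 'txetnoc'.

'txetnoc'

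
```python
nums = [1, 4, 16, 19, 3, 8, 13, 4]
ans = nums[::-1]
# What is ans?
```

nums has length 8. The slice nums[::-1] selects indices [7, 6, 5, 4, 3, 2, 1, 0] (7->4, 6->13, 5->8, 4->3, 3->19, 2->16, 1->4, 0->1), giving [4, 13, 8, 3, 19, 16, 4, 1].

[4, 13, 8, 3, 19, 16, 4, 1]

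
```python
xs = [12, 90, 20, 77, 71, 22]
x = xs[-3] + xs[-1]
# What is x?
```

xs has length 6. Negative index -3 maps to positive index 6 + (-3) = 3. xs[3] = 77.
xs has length 6. Negative index -1 maps to positive index 6 + (-1) = 5. xs[5] = 22.
Sum: 77 + 22 = 99.

99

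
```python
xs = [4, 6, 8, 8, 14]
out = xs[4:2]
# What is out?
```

xs has length 5. The slice xs[4:2] resolves to an empty index range, so the result is [].

[]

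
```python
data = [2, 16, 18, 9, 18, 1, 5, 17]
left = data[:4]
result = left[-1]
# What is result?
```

data has length 8. The slice data[:4] selects indices [0, 1, 2, 3] (0->2, 1->16, 2->18, 3->9), giving [2, 16, 18, 9]. So left = [2, 16, 18, 9]. Then left[-1] = 9.

9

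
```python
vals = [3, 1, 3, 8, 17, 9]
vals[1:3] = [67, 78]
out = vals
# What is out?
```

vals starts as [3, 1, 3, 8, 17, 9] (length 6). The slice vals[1:3] covers indices [1, 2] with values [1, 3]. Replacing that slice with [67, 78] (same length) produces [3, 67, 78, 8, 17, 9].

[3, 67, 78, 8, 17, 9]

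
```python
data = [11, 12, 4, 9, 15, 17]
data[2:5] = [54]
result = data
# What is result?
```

data starts as [11, 12, 4, 9, 15, 17] (length 6). The slice data[2:5] covers indices [2, 3, 4] with values [4, 9, 15]. Replacing that slice with [54] (different length) produces [11, 12, 54, 17].

[11, 12, 54, 17]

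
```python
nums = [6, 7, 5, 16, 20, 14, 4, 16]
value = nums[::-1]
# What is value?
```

nums has length 8. The slice nums[::-1] selects indices [7, 6, 5, 4, 3, 2, 1, 0] (7->16, 6->4, 5->14, 4->20, 3->16, 2->5, 1->7, 0->6), giving [16, 4, 14, 20, 16, 5, 7, 6].

[16, 4, 14, 20, 16, 5, 7, 6]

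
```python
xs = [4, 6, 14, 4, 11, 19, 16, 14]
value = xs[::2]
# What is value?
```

xs has length 8. The slice xs[::2] selects indices [0, 2, 4, 6] (0->4, 2->14, 4->11, 6->16), giving [4, 14, 11, 16].

[4, 14, 11, 16]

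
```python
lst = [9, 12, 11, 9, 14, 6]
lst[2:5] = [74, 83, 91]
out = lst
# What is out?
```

lst starts as [9, 12, 11, 9, 14, 6] (length 6). The slice lst[2:5] covers indices [2, 3, 4] with values [11, 9, 14]. Replacing that slice with [74, 83, 91] (same length) produces [9, 12, 74, 83, 91, 6].

[9, 12, 74, 83, 91, 6]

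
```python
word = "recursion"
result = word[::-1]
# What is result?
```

word has length 9. The slice word[::-1] selects indices [8, 7, 6, 5, 4, 3, 2, 1, 0] (8->'n', 7->'o', 6->'i', 5->'s', 4->'r', 3->'u', 2->'c', 1->'e', 0->'r'), giving 'noisrucer'.

'noisrucer'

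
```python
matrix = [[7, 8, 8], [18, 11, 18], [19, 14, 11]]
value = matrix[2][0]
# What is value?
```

matrix[2] = [19, 14, 11]. Taking column 0 of that row yields 19.

19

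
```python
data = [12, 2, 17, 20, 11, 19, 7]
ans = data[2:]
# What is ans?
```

data has length 7. The slice data[2:] selects indices [2, 3, 4, 5, 6] (2->17, 3->20, 4->11, 5->19, 6->7), giving [17, 20, 11, 19, 7].

[17, 20, 11, 19, 7]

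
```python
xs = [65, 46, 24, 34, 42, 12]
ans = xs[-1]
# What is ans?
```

xs has length 6. Negative index -1 maps to positive index 6 + (-1) = 5. xs[5] = 12.

12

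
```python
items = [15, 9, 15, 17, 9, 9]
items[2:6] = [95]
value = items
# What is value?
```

items starts as [15, 9, 15, 17, 9, 9] (length 6). The slice items[2:6] covers indices [2, 3, 4, 5] with values [15, 17, 9, 9]. Replacing that slice with [95] (different length) produces [15, 9, 95].

[15, 9, 95]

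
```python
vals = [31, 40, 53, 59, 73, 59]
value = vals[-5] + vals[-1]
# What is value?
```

vals has length 6. Negative index -5 maps to positive index 6 + (-5) = 1. vals[1] = 40.
vals has length 6. Negative index -1 maps to positive index 6 + (-1) = 5. vals[5] = 59.
Sum: 40 + 59 = 99.

99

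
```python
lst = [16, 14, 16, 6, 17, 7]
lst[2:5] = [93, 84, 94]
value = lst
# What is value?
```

lst starts as [16, 14, 16, 6, 17, 7] (length 6). The slice lst[2:5] covers indices [2, 3, 4] with values [16, 6, 17]. Replacing that slice with [93, 84, 94] (same length) produces [16, 14, 93, 84, 94, 7].

[16, 14, 93, 84, 94, 7]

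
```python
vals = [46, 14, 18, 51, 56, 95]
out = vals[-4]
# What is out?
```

vals has length 6. Negative index -4 maps to positive index 6 + (-4) = 2. vals[2] = 18.

18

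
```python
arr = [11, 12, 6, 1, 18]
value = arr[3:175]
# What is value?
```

arr has length 5. The slice arr[3:175] selects indices [3, 4] (3->1, 4->18), giving [1, 18].

[1, 18]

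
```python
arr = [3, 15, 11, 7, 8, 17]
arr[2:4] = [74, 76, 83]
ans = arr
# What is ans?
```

arr starts as [3, 15, 11, 7, 8, 17] (length 6). The slice arr[2:4] covers indices [2, 3] with values [11, 7]. Replacing that slice with [74, 76, 83] (different length) produces [3, 15, 74, 76, 83, 8, 17].

[3, 15, 74, 76, 83, 8, 17]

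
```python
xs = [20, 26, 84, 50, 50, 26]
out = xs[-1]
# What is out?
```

xs has length 6. Negative index -1 maps to positive index 6 + (-1) = 5. xs[5] = 26.

26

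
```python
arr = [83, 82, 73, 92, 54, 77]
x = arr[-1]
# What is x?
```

arr has length 6. Negative index -1 maps to positive index 6 + (-1) = 5. arr[5] = 77.

77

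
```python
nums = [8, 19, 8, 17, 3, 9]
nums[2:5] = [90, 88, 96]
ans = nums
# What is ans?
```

nums starts as [8, 19, 8, 17, 3, 9] (length 6). The slice nums[2:5] covers indices [2, 3, 4] with values [8, 17, 3]. Replacing that slice with [90, 88, 96] (same length) produces [8, 19, 90, 88, 96, 9].

[8, 19, 90, 88, 96, 9]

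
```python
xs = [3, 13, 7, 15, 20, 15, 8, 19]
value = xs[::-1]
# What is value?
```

xs has length 8. The slice xs[::-1] selects indices [7, 6, 5, 4, 3, 2, 1, 0] (7->19, 6->8, 5->15, 4->20, 3->15, 2->7, 1->13, 0->3), giving [19, 8, 15, 20, 15, 7, 13, 3].

[19, 8, 15, 20, 15, 7, 13, 3]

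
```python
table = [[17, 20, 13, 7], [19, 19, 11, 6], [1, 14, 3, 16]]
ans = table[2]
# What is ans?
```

table has 3 rows. Row 2 is [1, 14, 3, 16].

[1, 14, 3, 16]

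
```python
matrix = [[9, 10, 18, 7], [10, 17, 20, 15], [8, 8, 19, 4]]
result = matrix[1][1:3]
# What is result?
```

matrix[1] = [10, 17, 20, 15]. matrix[1] has length 4. The slice matrix[1][1:3] selects indices [1, 2] (1->17, 2->20), giving [17, 20].

[17, 20]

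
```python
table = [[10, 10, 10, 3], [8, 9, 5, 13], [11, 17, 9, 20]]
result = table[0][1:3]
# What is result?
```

table[0] = [10, 10, 10, 3]. table[0] has length 4. The slice table[0][1:3] selects indices [1, 2] (1->10, 2->10), giving [10, 10].

[10, 10]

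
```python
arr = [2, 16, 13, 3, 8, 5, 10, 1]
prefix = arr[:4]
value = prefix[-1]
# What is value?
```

arr has length 8. The slice arr[:4] selects indices [0, 1, 2, 3] (0->2, 1->16, 2->13, 3->3), giving [2, 16, 13, 3]. So prefix = [2, 16, 13, 3]. Then prefix[-1] = 3.

3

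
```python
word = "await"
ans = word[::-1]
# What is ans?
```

word has length 5. The slice word[::-1] selects indices [4, 3, 2, 1, 0] (4->'t', 3->'i', 2->'a', 1->'w', 0->'a'), giving 'tiawa'.

'tiawa'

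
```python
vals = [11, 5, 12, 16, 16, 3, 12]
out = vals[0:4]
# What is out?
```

vals has length 7. The slice vals[0:4] selects indices [0, 1, 2, 3] (0->11, 1->5, 2->12, 3->16), giving [11, 5, 12, 16].

[11, 5, 12, 16]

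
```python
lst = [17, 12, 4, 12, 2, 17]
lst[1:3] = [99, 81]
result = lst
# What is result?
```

lst starts as [17, 12, 4, 12, 2, 17] (length 6). The slice lst[1:3] covers indices [1, 2] with values [12, 4]. Replacing that slice with [99, 81] (same length) produces [17, 99, 81, 12, 2, 17].

[17, 99, 81, 12, 2, 17]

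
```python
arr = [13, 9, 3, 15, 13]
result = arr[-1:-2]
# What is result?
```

arr has length 5. The slice arr[-1:-2] resolves to an empty index range, so the result is [].

[]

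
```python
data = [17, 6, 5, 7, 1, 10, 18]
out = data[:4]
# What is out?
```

data has length 7. The slice data[:4] selects indices [0, 1, 2, 3] (0->17, 1->6, 2->5, 3->7), giving [17, 6, 5, 7].

[17, 6, 5, 7]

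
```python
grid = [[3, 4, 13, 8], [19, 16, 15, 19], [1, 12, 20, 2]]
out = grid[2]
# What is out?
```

grid has 3 rows. Row 2 is [1, 12, 20, 2].

[1, 12, 20, 2]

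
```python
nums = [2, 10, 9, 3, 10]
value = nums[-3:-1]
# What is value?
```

nums has length 5. The slice nums[-3:-1] selects indices [2, 3] (2->9, 3->3), giving [9, 3].

[9, 3]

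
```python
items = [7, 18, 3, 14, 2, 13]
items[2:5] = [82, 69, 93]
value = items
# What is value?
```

items starts as [7, 18, 3, 14, 2, 13] (length 6). The slice items[2:5] covers indices [2, 3, 4] with values [3, 14, 2]. Replacing that slice with [82, 69, 93] (same length) produces [7, 18, 82, 69, 93, 13].

[7, 18, 82, 69, 93, 13]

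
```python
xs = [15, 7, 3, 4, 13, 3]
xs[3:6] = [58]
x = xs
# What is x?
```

xs starts as [15, 7, 3, 4, 13, 3] (length 6). The slice xs[3:6] covers indices [3, 4, 5] with values [4, 13, 3]. Replacing that slice with [58] (different length) produces [15, 7, 3, 58].

[15, 7, 3, 58]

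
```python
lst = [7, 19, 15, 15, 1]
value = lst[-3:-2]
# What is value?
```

lst has length 5. The slice lst[-3:-2] selects indices [2] (2->15), giving [15].

[15]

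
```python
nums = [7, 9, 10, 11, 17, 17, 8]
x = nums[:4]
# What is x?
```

nums has length 7. The slice nums[:4] selects indices [0, 1, 2, 3] (0->7, 1->9, 2->10, 3->11), giving [7, 9, 10, 11].

[7, 9, 10, 11]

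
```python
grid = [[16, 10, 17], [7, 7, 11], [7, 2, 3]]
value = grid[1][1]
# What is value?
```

grid[1] = [7, 7, 11]. Taking column 1 of that row yields 7.

7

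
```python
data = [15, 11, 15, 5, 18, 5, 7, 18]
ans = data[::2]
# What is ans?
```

data has length 8. The slice data[::2] selects indices [0, 2, 4, 6] (0->15, 2->15, 4->18, 6->7), giving [15, 15, 18, 7].

[15, 15, 18, 7]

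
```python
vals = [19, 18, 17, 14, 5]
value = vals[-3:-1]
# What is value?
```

vals has length 5. The slice vals[-3:-1] selects indices [2, 3] (2->17, 3->14), giving [17, 14].

[17, 14]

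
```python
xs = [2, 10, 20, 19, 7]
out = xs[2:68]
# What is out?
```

xs has length 5. The slice xs[2:68] selects indices [2, 3, 4] (2->20, 3->19, 4->7), giving [20, 19, 7].

[20, 19, 7]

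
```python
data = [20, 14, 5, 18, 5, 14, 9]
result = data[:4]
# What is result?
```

data has length 7. The slice data[:4] selects indices [0, 1, 2, 3] (0->20, 1->14, 2->5, 3->18), giving [20, 14, 5, 18].

[20, 14, 5, 18]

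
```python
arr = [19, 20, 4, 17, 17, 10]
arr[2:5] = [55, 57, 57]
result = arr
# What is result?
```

arr starts as [19, 20, 4, 17, 17, 10] (length 6). The slice arr[2:5] covers indices [2, 3, 4] with values [4, 17, 17]. Replacing that slice with [55, 57, 57] (same length) produces [19, 20, 55, 57, 57, 10].

[19, 20, 55, 57, 57, 10]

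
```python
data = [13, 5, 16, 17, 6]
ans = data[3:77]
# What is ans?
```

data has length 5. The slice data[3:77] selects indices [3, 4] (3->17, 4->6), giving [17, 6].

[17, 6]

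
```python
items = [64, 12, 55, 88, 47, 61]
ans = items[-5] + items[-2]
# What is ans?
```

items has length 6. Negative index -5 maps to positive index 6 + (-5) = 1. items[1] = 12.
items has length 6. Negative index -2 maps to positive index 6 + (-2) = 4. items[4] = 47.
Sum: 12 + 47 = 59.

59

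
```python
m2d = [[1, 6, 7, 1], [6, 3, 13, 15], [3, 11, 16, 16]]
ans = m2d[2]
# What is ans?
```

m2d has 3 rows. Row 2 is [3, 11, 16, 16].

[3, 11, 16, 16]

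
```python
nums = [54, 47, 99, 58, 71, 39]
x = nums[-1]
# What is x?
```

nums has length 6. Negative index -1 maps to positive index 6 + (-1) = 5. nums[5] = 39.

39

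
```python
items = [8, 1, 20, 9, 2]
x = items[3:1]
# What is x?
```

items has length 5. The slice items[3:1] resolves to an empty index range, so the result is [].

[]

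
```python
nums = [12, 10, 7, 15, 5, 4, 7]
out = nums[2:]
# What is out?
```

nums has length 7. The slice nums[2:] selects indices [2, 3, 4, 5, 6] (2->7, 3->15, 4->5, 5->4, 6->7), giving [7, 15, 5, 4, 7].

[7, 15, 5, 4, 7]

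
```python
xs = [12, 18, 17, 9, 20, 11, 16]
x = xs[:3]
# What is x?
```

xs has length 7. The slice xs[:3] selects indices [0, 1, 2] (0->12, 1->18, 2->17), giving [12, 18, 17].

[12, 18, 17]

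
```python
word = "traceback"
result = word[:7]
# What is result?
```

word has length 9. The slice word[:7] selects indices [0, 1, 2, 3, 4, 5, 6] (0->'t', 1->'r', 2->'a', 3->'c', 4->'e', 5->'b', 6->'a'), giving 'traceba'.

'traceba'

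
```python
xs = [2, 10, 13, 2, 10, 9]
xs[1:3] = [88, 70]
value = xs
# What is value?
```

xs starts as [2, 10, 13, 2, 10, 9] (length 6). The slice xs[1:3] covers indices [1, 2] with values [10, 13]. Replacing that slice with [88, 70] (same length) produces [2, 88, 70, 2, 10, 9].

[2, 88, 70, 2, 10, 9]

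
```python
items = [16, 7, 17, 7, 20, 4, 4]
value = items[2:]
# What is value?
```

items has length 7. The slice items[2:] selects indices [2, 3, 4, 5, 6] (2->17, 3->7, 4->20, 5->4, 6->4), giving [17, 7, 20, 4, 4].

[17, 7, 20, 4, 4]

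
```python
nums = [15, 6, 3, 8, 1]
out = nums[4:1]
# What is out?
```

nums has length 5. The slice nums[4:1] resolves to an empty index range, so the result is [].

[]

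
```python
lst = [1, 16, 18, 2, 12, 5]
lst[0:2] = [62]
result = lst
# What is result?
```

lst starts as [1, 16, 18, 2, 12, 5] (length 6). The slice lst[0:2] covers indices [0, 1] with values [1, 16]. Replacing that slice with [62] (different length) produces [62, 18, 2, 12, 5].

[62, 18, 2, 12, 5]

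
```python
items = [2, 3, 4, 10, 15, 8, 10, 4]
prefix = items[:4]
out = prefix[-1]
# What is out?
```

items has length 8. The slice items[:4] selects indices [0, 1, 2, 3] (0->2, 1->3, 2->4, 3->10), giving [2, 3, 4, 10]. So prefix = [2, 3, 4, 10]. Then prefix[-1] = 10.

10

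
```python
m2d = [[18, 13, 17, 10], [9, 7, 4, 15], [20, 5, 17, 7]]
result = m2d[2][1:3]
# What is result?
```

m2d[2] = [20, 5, 17, 7]. m2d[2] has length 4. The slice m2d[2][1:3] selects indices [1, 2] (1->5, 2->17), giving [5, 17].

[5, 17]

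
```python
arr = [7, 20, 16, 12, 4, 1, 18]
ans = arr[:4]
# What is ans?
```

arr has length 7. The slice arr[:4] selects indices [0, 1, 2, 3] (0->7, 1->20, 2->16, 3->12), giving [7, 20, 16, 12].

[7, 20, 16, 12]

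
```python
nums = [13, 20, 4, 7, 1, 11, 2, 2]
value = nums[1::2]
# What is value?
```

nums has length 8. The slice nums[1::2] selects indices [1, 3, 5, 7] (1->20, 3->7, 5->11, 7->2), giving [20, 7, 11, 2].

[20, 7, 11, 2]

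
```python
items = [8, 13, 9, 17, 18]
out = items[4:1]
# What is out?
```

items has length 5. The slice items[4:1] resolves to an empty index range, so the result is [].

[]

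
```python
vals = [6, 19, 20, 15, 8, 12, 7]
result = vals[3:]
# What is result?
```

vals has length 7. The slice vals[3:] selects indices [3, 4, 5, 6] (3->15, 4->8, 5->12, 6->7), giving [15, 8, 12, 7].

[15, 8, 12, 7]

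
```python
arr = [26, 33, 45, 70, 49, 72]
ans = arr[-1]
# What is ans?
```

arr has length 6. Negative index -1 maps to positive index 6 + (-1) = 5. arr[5] = 72.

72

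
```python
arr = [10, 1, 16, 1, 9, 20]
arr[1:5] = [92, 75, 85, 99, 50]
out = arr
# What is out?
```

arr starts as [10, 1, 16, 1, 9, 20] (length 6). The slice arr[1:5] covers indices [1, 2, 3, 4] with values [1, 16, 1, 9]. Replacing that slice with [92, 75, 85, 99, 50] (different length) produces [10, 92, 75, 85, 99, 50, 20].

[10, 92, 75, 85, 99, 50, 20]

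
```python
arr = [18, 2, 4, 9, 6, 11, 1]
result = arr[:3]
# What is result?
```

arr has length 7. The slice arr[:3] selects indices [0, 1, 2] (0->18, 1->2, 2->4), giving [18, 2, 4].

[18, 2, 4]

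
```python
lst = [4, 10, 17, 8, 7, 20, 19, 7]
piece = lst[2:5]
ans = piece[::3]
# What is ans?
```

lst has length 8. The slice lst[2:5] selects indices [2, 3, 4] (2->17, 3->8, 4->7), giving [17, 8, 7]. So piece = [17, 8, 7]. piece has length 3. The slice piece[::3] selects indices [0] (0->17), giving [17].

[17]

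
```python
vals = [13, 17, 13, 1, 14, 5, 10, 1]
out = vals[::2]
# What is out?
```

vals has length 8. The slice vals[::2] selects indices [0, 2, 4, 6] (0->13, 2->13, 4->14, 6->10), giving [13, 13, 14, 10].

[13, 13, 14, 10]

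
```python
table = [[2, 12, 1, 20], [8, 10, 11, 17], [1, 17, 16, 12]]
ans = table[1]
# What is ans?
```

table has 3 rows. Row 1 is [8, 10, 11, 17].

[8, 10, 11, 17]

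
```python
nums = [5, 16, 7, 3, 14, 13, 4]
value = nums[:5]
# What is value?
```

nums has length 7. The slice nums[:5] selects indices [0, 1, 2, 3, 4] (0->5, 1->16, 2->7, 3->3, 4->14), giving [5, 16, 7, 3, 14].

[5, 16, 7, 3, 14]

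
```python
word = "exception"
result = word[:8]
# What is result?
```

word has length 9. The slice word[:8] selects indices [0, 1, 2, 3, 4, 5, 6, 7] (0->'e', 1->'x', 2->'c', 3->'e', 4->'p', 5->'t', 6->'i', 7->'o'), giving 'exceptio'.

'exceptio'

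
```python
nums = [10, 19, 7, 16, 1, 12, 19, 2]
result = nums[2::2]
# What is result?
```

nums has length 8. The slice nums[2::2] selects indices [2, 4, 6] (2->7, 4->1, 6->19), giving [7, 1, 19].

[7, 1, 19]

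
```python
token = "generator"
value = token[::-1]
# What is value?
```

token has length 9. The slice token[::-1] selects indices [8, 7, 6, 5, 4, 3, 2, 1, 0] (8->'r', 7->'o', 6->'t', 5->'a', 4->'r', 3->'e', 2->'n', 1->'e', 0->'g'), giving 'rotareneg'.

'rotareneg'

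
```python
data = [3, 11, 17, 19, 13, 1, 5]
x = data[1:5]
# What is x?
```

data has length 7. The slice data[1:5] selects indices [1, 2, 3, 4] (1->11, 2->17, 3->19, 4->13), giving [11, 17, 19, 13].

[11, 17, 19, 13]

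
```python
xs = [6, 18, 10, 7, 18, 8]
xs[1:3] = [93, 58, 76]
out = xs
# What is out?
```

xs starts as [6, 18, 10, 7, 18, 8] (length 6). The slice xs[1:3] covers indices [1, 2] with values [18, 10]. Replacing that slice with [93, 58, 76] (different length) produces [6, 93, 58, 76, 7, 18, 8].

[6, 93, 58, 76, 7, 18, 8]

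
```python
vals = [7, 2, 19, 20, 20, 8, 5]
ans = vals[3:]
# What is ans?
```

vals has length 7. The slice vals[3:] selects indices [3, 4, 5, 6] (3->20, 4->20, 5->8, 6->5), giving [20, 20, 8, 5].

[20, 20, 8, 5]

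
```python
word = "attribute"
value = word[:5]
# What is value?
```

word has length 9. The slice word[:5] selects indices [0, 1, 2, 3, 4] (0->'a', 1->'t', 2->'t', 3->'r', 4->'i'), giving 'attri'.

'attri'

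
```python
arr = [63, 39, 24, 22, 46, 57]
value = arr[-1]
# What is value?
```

arr has length 6. Negative index -1 maps to positive index 6 + (-1) = 5. arr[5] = 57.

57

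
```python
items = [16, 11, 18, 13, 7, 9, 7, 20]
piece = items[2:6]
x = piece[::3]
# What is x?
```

items has length 8. The slice items[2:6] selects indices [2, 3, 4, 5] (2->18, 3->13, 4->7, 5->9), giving [18, 13, 7, 9]. So piece = [18, 13, 7, 9]. piece has length 4. The slice piece[::3] selects indices [0, 3] (0->18, 3->9), giving [18, 9].

[18, 9]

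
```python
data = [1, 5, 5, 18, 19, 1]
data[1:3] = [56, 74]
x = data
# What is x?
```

data starts as [1, 5, 5, 18, 19, 1] (length 6). The slice data[1:3] covers indices [1, 2] with values [5, 5]. Replacing that slice with [56, 74] (same length) produces [1, 56, 74, 18, 19, 1].

[1, 56, 74, 18, 19, 1]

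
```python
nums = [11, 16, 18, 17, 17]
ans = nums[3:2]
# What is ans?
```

nums has length 5. The slice nums[3:2] resolves to an empty index range, so the result is [].

[]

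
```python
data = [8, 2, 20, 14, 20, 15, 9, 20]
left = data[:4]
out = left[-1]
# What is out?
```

data has length 8. The slice data[:4] selects indices [0, 1, 2, 3] (0->8, 1->2, 2->20, 3->14), giving [8, 2, 20, 14]. So left = [8, 2, 20, 14]. Then left[-1] = 14.

14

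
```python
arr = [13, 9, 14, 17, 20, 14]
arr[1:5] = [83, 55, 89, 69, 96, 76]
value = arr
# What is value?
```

arr starts as [13, 9, 14, 17, 20, 14] (length 6). The slice arr[1:5] covers indices [1, 2, 3, 4] with values [9, 14, 17, 20]. Replacing that slice with [83, 55, 89, 69, 96, 76] (different length) produces [13, 83, 55, 89, 69, 96, 76, 14].

[13, 83, 55, 89, 69, 96, 76, 14]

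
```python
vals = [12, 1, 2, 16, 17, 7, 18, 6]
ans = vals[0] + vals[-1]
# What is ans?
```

vals has length 8. vals[0] = 12.
vals has length 8. Negative index -1 maps to positive index 8 + (-1) = 7. vals[7] = 6.
Sum: 12 + 6 = 18.

18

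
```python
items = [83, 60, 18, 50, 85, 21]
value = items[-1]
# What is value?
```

items has length 6. Negative index -1 maps to positive index 6 + (-1) = 5. items[5] = 21.

21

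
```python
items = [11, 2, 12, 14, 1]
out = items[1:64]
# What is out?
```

items has length 5. The slice items[1:64] selects indices [1, 2, 3, 4] (1->2, 2->12, 3->14, 4->1), giving [2, 12, 14, 1].

[2, 12, 14, 1]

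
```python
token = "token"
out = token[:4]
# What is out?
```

token has length 5. The slice token[:4] selects indices [0, 1, 2, 3] (0->'t', 1->'o', 2->'k', 3->'e'), giving 'toke'.

'toke'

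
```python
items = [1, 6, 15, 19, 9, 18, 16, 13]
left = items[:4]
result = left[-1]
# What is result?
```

items has length 8. The slice items[:4] selects indices [0, 1, 2, 3] (0->1, 1->6, 2->15, 3->19), giving [1, 6, 15, 19]. So left = [1, 6, 15, 19]. Then left[-1] = 19.

19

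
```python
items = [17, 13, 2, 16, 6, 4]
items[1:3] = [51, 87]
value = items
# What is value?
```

items starts as [17, 13, 2, 16, 6, 4] (length 6). The slice items[1:3] covers indices [1, 2] with values [13, 2]. Replacing that slice with [51, 87] (same length) produces [17, 51, 87, 16, 6, 4].

[17, 51, 87, 16, 6, 4]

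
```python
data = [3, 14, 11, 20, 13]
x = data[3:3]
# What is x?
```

data has length 5. The slice data[3:3] resolves to an empty index range, so the result is [].

[]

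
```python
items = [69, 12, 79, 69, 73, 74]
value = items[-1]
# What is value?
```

items has length 6. Negative index -1 maps to positive index 6 + (-1) = 5. items[5] = 74.

74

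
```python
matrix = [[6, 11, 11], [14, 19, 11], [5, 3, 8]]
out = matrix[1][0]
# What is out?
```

matrix[1] = [14, 19, 11]. Taking column 0 of that row yields 14.

14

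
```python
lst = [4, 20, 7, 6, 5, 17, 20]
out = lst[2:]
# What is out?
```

lst has length 7. The slice lst[2:] selects indices [2, 3, 4, 5, 6] (2->7, 3->6, 4->5, 5->17, 6->20), giving [7, 6, 5, 17, 20].

[7, 6, 5, 17, 20]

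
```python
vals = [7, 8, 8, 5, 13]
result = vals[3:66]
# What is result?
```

vals has length 5. The slice vals[3:66] selects indices [3, 4] (3->5, 4->13), giving [5, 13].

[5, 13]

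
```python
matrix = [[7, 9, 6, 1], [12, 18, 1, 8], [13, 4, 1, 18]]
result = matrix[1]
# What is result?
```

matrix has 3 rows. Row 1 is [12, 18, 1, 8].

[12, 18, 1, 8]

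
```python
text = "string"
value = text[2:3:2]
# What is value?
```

text has length 6. The slice text[2:3:2] selects indices [2] (2->'r'), giving 'r'.

'r'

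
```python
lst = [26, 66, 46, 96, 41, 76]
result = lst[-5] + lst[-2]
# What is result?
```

lst has length 6. Negative index -5 maps to positive index 6 + (-5) = 1. lst[1] = 66.
lst has length 6. Negative index -2 maps to positive index 6 + (-2) = 4. lst[4] = 41.
Sum: 66 + 41 = 107.

107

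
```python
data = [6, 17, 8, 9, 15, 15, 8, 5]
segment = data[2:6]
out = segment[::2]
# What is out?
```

data has length 8. The slice data[2:6] selects indices [2, 3, 4, 5] (2->8, 3->9, 4->15, 5->15), giving [8, 9, 15, 15]. So segment = [8, 9, 15, 15]. segment has length 4. The slice segment[::2] selects indices [0, 2] (0->8, 2->15), giving [8, 15].

[8, 15]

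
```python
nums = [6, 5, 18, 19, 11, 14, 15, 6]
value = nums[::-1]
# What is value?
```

nums has length 8. The slice nums[::-1] selects indices [7, 6, 5, 4, 3, 2, 1, 0] (7->6, 6->15, 5->14, 4->11, 3->19, 2->18, 1->5, 0->6), giving [6, 15, 14, 11, 19, 18, 5, 6].

[6, 15, 14, 11, 19, 18, 5, 6]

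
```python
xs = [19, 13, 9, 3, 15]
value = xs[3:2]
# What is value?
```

xs has length 5. The slice xs[3:2] resolves to an empty index range, so the result is [].

[]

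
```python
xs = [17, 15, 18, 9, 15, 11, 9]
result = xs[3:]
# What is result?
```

xs has length 7. The slice xs[3:] selects indices [3, 4, 5, 6] (3->9, 4->15, 5->11, 6->9), giving [9, 15, 11, 9].

[9, 15, 11, 9]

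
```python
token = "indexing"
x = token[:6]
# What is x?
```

token has length 8. The slice token[:6] selects indices [0, 1, 2, 3, 4, 5] (0->'i', 1->'n', 2->'d', 3->'e', 4->'x', 5->'i'), giving 'indexi'.

'indexi'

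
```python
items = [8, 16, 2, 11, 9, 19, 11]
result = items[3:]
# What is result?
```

items has length 7. The slice items[3:] selects indices [3, 4, 5, 6] (3->11, 4->9, 5->19, 6->11), giving [11, 9, 19, 11].

[11, 9, 19, 11]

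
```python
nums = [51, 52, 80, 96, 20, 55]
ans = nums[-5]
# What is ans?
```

nums has length 6. Negative index -5 maps to positive index 6 + (-5) = 1. nums[1] = 52.

52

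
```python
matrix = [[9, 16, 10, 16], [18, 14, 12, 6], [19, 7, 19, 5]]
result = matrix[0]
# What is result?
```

matrix has 3 rows. Row 0 is [9, 16, 10, 16].

[9, 16, 10, 16]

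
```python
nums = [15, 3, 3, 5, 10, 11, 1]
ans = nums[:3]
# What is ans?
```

nums has length 7. The slice nums[:3] selects indices [0, 1, 2] (0->15, 1->3, 2->3), giving [15, 3, 3].

[15, 3, 3]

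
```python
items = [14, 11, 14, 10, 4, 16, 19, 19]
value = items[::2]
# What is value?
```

items has length 8. The slice items[::2] selects indices [0, 2, 4, 6] (0->14, 2->14, 4->4, 6->19), giving [14, 14, 4, 19].

[14, 14, 4, 19]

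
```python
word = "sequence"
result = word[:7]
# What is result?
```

word has length 8. The slice word[:7] selects indices [0, 1, 2, 3, 4, 5, 6] (0->'s', 1->'e', 2->'q', 3->'u', 4->'e', 5->'n', 6->'c'), giving 'sequenc'.

'sequenc'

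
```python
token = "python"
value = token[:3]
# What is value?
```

token has length 6. The slice token[:3] selects indices [0, 1, 2] (0->'p', 1->'y', 2->'t'), giving 'pyt'.

'pyt'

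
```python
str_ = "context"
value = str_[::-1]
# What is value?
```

str_ has length 7. The slice str_[::-1] selects indices [6, 5, 4, 3, 2, 1, 0] (6->'t', 5->'x', 4->'e', 3->'t', 2->'n', 1->'o', 0->'c'), giving 'txetnoc'.

'txetnoc'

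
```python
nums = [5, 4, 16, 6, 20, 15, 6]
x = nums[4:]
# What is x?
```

nums has length 7. The slice nums[4:] selects indices [4, 5, 6] (4->20, 5->15, 6->6), giving [20, 15, 6].

[20, 15, 6]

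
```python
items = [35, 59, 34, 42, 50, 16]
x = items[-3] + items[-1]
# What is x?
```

items has length 6. Negative index -3 maps to positive index 6 + (-3) = 3. items[3] = 42.
items has length 6. Negative index -1 maps to positive index 6 + (-1) = 5. items[5] = 16.
Sum: 42 + 16 = 58.

58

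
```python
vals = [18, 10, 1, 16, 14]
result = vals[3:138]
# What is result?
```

vals has length 5. The slice vals[3:138] selects indices [3, 4] (3->16, 4->14), giving [16, 14].

[16, 14]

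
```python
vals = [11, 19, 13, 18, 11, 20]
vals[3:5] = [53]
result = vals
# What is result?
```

vals starts as [11, 19, 13, 18, 11, 20] (length 6). The slice vals[3:5] covers indices [3, 4] with values [18, 11]. Replacing that slice with [53] (different length) produces [11, 19, 13, 53, 20].

[11, 19, 13, 53, 20]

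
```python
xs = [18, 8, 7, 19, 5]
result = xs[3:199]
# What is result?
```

xs has length 5. The slice xs[3:199] selects indices [3, 4] (3->19, 4->5), giving [19, 5].

[19, 5]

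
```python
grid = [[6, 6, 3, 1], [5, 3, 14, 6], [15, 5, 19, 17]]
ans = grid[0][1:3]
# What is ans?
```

grid[0] = [6, 6, 3, 1]. grid[0] has length 4. The slice grid[0][1:3] selects indices [1, 2] (1->6, 2->3), giving [6, 3].

[6, 3]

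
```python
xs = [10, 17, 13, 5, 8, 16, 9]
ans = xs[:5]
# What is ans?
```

xs has length 7. The slice xs[:5] selects indices [0, 1, 2, 3, 4] (0->10, 1->17, 2->13, 3->5, 4->8), giving [10, 17, 13, 5, 8].

[10, 17, 13, 5, 8]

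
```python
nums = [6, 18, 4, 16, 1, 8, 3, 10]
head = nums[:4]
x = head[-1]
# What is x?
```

nums has length 8. The slice nums[:4] selects indices [0, 1, 2, 3] (0->6, 1->18, 2->4, 3->16), giving [6, 18, 4, 16]. So head = [6, 18, 4, 16]. Then head[-1] = 16.

16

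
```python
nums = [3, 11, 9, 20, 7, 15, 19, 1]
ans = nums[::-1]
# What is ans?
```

nums has length 8. The slice nums[::-1] selects indices [7, 6, 5, 4, 3, 2, 1, 0] (7->1, 6->19, 5->15, 4->7, 3->20, 2->9, 1->11, 0->3), giving [1, 19, 15, 7, 20, 9, 11, 3].

[1, 19, 15, 7, 20, 9, 11, 3]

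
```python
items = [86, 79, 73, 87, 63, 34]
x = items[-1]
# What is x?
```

items has length 6. Negative index -1 maps to positive index 6 + (-1) = 5. items[5] = 34.

34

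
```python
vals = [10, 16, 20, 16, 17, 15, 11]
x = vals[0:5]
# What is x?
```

vals has length 7. The slice vals[0:5] selects indices [0, 1, 2, 3, 4] (0->10, 1->16, 2->20, 3->16, 4->17), giving [10, 16, 20, 16, 17].

[10, 16, 20, 16, 17]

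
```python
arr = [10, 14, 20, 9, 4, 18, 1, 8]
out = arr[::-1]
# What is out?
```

arr has length 8. The slice arr[::-1] selects indices [7, 6, 5, 4, 3, 2, 1, 0] (7->8, 6->1, 5->18, 4->4, 3->9, 2->20, 1->14, 0->10), giving [8, 1, 18, 4, 9, 20, 14, 10].

[8, 1, 18, 4, 9, 20, 14, 10]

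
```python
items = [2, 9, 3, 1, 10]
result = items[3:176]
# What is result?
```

items has length 5. The slice items[3:176] selects indices [3, 4] (3->1, 4->10), giving [1, 10].

[1, 10]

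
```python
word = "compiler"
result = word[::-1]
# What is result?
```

word has length 8. The slice word[::-1] selects indices [7, 6, 5, 4, 3, 2, 1, 0] (7->'r', 6->'e', 5->'l', 4->'i', 3->'p', 2->'m', 1->'o', 0->'c'), giving 'relipmoc'.

'relipmoc'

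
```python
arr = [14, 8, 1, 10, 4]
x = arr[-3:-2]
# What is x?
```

arr has length 5. The slice arr[-3:-2] selects indices [2] (2->1), giving [1].

[1]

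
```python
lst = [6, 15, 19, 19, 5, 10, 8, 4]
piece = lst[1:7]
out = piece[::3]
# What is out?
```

lst has length 8. The slice lst[1:7] selects indices [1, 2, 3, 4, 5, 6] (1->15, 2->19, 3->19, 4->5, 5->10, 6->8), giving [15, 19, 19, 5, 10, 8]. So piece = [15, 19, 19, 5, 10, 8]. piece has length 6. The slice piece[::3] selects indices [0, 3] (0->15, 3->5), giving [15, 5].

[15, 5]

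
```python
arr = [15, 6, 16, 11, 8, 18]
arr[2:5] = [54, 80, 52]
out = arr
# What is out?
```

arr starts as [15, 6, 16, 11, 8, 18] (length 6). The slice arr[2:5] covers indices [2, 3, 4] with values [16, 11, 8]. Replacing that slice with [54, 80, 52] (same length) produces [15, 6, 54, 80, 52, 18].

[15, 6, 54, 80, 52, 18]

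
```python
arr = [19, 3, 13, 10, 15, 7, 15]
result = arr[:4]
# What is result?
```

arr has length 7. The slice arr[:4] selects indices [0, 1, 2, 3] (0->19, 1->3, 2->13, 3->10), giving [19, 3, 13, 10].

[19, 3, 13, 10]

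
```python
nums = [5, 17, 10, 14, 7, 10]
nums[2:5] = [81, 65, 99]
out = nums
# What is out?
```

nums starts as [5, 17, 10, 14, 7, 10] (length 6). The slice nums[2:5] covers indices [2, 3, 4] with values [10, 14, 7]. Replacing that slice with [81, 65, 99] (same length) produces [5, 17, 81, 65, 99, 10].

[5, 17, 81, 65, 99, 10]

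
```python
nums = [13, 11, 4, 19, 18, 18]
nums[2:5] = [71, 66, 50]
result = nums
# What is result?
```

nums starts as [13, 11, 4, 19, 18, 18] (length 6). The slice nums[2:5] covers indices [2, 3, 4] with values [4, 19, 18]. Replacing that slice with [71, 66, 50] (same length) produces [13, 11, 71, 66, 50, 18].

[13, 11, 71, 66, 50, 18]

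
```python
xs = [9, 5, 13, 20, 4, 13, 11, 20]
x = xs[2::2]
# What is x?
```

xs has length 8. The slice xs[2::2] selects indices [2, 4, 6] (2->13, 4->4, 6->11), giving [13, 4, 11].

[13, 4, 11]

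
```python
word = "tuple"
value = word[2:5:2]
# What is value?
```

word has length 5. The slice word[2:5:2] selects indices [2, 4] (2->'p', 4->'e'), giving 'pe'.

'pe'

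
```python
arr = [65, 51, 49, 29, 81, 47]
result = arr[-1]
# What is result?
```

arr has length 6. Negative index -1 maps to positive index 6 + (-1) = 5. arr[5] = 47.

47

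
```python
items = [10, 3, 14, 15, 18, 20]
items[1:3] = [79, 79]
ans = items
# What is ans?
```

items starts as [10, 3, 14, 15, 18, 20] (length 6). The slice items[1:3] covers indices [1, 2] with values [3, 14]. Replacing that slice with [79, 79] (same length) produces [10, 79, 79, 15, 18, 20].

[10, 79, 79, 15, 18, 20]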